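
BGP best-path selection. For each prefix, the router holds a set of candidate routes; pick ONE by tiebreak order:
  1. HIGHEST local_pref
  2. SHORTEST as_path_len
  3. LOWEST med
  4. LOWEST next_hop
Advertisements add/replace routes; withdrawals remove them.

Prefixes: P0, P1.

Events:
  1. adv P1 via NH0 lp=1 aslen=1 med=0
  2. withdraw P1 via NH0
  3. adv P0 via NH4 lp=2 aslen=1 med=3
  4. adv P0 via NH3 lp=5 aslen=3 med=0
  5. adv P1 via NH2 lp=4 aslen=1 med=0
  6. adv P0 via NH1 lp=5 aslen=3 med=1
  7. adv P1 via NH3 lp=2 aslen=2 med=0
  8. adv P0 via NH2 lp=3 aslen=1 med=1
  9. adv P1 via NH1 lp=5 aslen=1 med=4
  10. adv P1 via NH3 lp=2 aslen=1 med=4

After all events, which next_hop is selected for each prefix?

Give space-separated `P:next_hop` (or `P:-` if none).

Answer: P0:NH3 P1:NH1

Derivation:
Op 1: best P0=- P1=NH0
Op 2: best P0=- P1=-
Op 3: best P0=NH4 P1=-
Op 4: best P0=NH3 P1=-
Op 5: best P0=NH3 P1=NH2
Op 6: best P0=NH3 P1=NH2
Op 7: best P0=NH3 P1=NH2
Op 8: best P0=NH3 P1=NH2
Op 9: best P0=NH3 P1=NH1
Op 10: best P0=NH3 P1=NH1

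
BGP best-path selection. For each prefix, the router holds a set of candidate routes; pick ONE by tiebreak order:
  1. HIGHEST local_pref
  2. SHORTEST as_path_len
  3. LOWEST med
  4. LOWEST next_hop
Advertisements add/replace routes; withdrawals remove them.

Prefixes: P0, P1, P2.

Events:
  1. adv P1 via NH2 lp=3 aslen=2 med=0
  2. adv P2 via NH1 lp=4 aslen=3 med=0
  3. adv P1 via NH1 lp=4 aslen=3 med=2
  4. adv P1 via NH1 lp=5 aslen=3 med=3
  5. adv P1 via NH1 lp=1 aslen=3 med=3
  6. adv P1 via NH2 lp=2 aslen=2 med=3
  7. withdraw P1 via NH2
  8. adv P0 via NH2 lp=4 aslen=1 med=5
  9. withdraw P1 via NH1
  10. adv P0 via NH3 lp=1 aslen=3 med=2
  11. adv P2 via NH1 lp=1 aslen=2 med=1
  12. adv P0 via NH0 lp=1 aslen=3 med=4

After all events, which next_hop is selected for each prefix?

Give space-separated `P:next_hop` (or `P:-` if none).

Answer: P0:NH2 P1:- P2:NH1

Derivation:
Op 1: best P0=- P1=NH2 P2=-
Op 2: best P0=- P1=NH2 P2=NH1
Op 3: best P0=- P1=NH1 P2=NH1
Op 4: best P0=- P1=NH1 P2=NH1
Op 5: best P0=- P1=NH2 P2=NH1
Op 6: best P0=- P1=NH2 P2=NH1
Op 7: best P0=- P1=NH1 P2=NH1
Op 8: best P0=NH2 P1=NH1 P2=NH1
Op 9: best P0=NH2 P1=- P2=NH1
Op 10: best P0=NH2 P1=- P2=NH1
Op 11: best P0=NH2 P1=- P2=NH1
Op 12: best P0=NH2 P1=- P2=NH1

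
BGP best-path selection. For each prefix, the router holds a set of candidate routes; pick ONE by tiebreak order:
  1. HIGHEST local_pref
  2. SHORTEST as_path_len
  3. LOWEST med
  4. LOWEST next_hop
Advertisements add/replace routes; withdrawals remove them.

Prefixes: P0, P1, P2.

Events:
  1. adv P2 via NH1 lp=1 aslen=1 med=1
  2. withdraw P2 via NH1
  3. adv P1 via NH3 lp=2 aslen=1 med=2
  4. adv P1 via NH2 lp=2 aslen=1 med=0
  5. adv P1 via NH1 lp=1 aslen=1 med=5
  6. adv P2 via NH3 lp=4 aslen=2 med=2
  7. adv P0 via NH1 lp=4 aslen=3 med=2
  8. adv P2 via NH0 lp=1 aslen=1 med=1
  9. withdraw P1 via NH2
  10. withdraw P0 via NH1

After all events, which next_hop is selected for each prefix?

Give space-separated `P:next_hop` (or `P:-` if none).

Answer: P0:- P1:NH3 P2:NH3

Derivation:
Op 1: best P0=- P1=- P2=NH1
Op 2: best P0=- P1=- P2=-
Op 3: best P0=- P1=NH3 P2=-
Op 4: best P0=- P1=NH2 P2=-
Op 5: best P0=- P1=NH2 P2=-
Op 6: best P0=- P1=NH2 P2=NH3
Op 7: best P0=NH1 P1=NH2 P2=NH3
Op 8: best P0=NH1 P1=NH2 P2=NH3
Op 9: best P0=NH1 P1=NH3 P2=NH3
Op 10: best P0=- P1=NH3 P2=NH3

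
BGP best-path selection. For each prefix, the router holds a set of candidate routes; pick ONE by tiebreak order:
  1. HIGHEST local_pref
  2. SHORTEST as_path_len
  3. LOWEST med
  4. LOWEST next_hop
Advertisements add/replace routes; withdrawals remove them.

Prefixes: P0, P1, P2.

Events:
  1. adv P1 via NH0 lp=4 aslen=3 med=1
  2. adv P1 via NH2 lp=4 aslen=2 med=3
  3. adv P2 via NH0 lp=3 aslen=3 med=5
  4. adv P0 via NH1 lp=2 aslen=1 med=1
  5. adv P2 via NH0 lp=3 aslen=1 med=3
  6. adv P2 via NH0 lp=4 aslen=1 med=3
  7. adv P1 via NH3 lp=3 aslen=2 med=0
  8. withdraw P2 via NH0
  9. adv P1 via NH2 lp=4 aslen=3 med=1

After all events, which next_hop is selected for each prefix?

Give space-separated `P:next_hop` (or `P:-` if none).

Op 1: best P0=- P1=NH0 P2=-
Op 2: best P0=- P1=NH2 P2=-
Op 3: best P0=- P1=NH2 P2=NH0
Op 4: best P0=NH1 P1=NH2 P2=NH0
Op 5: best P0=NH1 P1=NH2 P2=NH0
Op 6: best P0=NH1 P1=NH2 P2=NH0
Op 7: best P0=NH1 P1=NH2 P2=NH0
Op 8: best P0=NH1 P1=NH2 P2=-
Op 9: best P0=NH1 P1=NH0 P2=-

Answer: P0:NH1 P1:NH0 P2:-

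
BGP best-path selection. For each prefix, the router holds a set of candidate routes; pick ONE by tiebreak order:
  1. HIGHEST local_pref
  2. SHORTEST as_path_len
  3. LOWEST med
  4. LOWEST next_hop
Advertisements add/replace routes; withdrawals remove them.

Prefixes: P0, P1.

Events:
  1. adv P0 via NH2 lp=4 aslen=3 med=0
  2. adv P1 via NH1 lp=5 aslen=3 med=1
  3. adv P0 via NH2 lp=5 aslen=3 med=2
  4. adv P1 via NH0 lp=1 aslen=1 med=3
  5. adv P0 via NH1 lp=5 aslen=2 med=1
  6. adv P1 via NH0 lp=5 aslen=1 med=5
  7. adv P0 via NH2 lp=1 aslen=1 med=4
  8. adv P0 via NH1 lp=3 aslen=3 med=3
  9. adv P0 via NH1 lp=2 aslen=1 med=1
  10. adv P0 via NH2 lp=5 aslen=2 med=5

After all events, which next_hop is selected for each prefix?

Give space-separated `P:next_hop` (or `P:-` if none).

Op 1: best P0=NH2 P1=-
Op 2: best P0=NH2 P1=NH1
Op 3: best P0=NH2 P1=NH1
Op 4: best P0=NH2 P1=NH1
Op 5: best P0=NH1 P1=NH1
Op 6: best P0=NH1 P1=NH0
Op 7: best P0=NH1 P1=NH0
Op 8: best P0=NH1 P1=NH0
Op 9: best P0=NH1 P1=NH0
Op 10: best P0=NH2 P1=NH0

Answer: P0:NH2 P1:NH0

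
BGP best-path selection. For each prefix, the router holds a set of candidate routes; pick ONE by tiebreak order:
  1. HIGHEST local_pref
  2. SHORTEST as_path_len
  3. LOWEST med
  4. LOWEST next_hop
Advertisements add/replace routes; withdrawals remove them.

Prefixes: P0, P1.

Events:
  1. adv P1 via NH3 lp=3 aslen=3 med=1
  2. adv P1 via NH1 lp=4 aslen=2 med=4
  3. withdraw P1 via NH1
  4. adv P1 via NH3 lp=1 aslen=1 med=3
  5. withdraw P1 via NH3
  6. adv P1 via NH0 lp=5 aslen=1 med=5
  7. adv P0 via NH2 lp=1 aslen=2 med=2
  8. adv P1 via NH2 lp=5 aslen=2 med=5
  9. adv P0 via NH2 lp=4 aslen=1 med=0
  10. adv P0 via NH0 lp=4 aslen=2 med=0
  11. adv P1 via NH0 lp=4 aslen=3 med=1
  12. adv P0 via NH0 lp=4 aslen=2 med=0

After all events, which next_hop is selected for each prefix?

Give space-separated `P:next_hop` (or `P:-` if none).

Op 1: best P0=- P1=NH3
Op 2: best P0=- P1=NH1
Op 3: best P0=- P1=NH3
Op 4: best P0=- P1=NH3
Op 5: best P0=- P1=-
Op 6: best P0=- P1=NH0
Op 7: best P0=NH2 P1=NH0
Op 8: best P0=NH2 P1=NH0
Op 9: best P0=NH2 P1=NH0
Op 10: best P0=NH2 P1=NH0
Op 11: best P0=NH2 P1=NH2
Op 12: best P0=NH2 P1=NH2

Answer: P0:NH2 P1:NH2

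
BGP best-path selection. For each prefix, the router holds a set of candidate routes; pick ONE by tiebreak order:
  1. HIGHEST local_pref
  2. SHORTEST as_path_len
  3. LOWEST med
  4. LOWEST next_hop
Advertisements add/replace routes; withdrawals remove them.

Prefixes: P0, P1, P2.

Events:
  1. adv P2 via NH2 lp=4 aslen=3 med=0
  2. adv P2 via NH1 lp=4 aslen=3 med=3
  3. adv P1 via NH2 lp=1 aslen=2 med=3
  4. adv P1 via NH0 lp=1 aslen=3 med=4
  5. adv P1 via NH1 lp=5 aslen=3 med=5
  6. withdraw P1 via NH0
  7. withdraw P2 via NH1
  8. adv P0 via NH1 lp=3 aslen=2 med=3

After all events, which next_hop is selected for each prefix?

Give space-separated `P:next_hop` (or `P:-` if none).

Op 1: best P0=- P1=- P2=NH2
Op 2: best P0=- P1=- P2=NH2
Op 3: best P0=- P1=NH2 P2=NH2
Op 4: best P0=- P1=NH2 P2=NH2
Op 5: best P0=- P1=NH1 P2=NH2
Op 6: best P0=- P1=NH1 P2=NH2
Op 7: best P0=- P1=NH1 P2=NH2
Op 8: best P0=NH1 P1=NH1 P2=NH2

Answer: P0:NH1 P1:NH1 P2:NH2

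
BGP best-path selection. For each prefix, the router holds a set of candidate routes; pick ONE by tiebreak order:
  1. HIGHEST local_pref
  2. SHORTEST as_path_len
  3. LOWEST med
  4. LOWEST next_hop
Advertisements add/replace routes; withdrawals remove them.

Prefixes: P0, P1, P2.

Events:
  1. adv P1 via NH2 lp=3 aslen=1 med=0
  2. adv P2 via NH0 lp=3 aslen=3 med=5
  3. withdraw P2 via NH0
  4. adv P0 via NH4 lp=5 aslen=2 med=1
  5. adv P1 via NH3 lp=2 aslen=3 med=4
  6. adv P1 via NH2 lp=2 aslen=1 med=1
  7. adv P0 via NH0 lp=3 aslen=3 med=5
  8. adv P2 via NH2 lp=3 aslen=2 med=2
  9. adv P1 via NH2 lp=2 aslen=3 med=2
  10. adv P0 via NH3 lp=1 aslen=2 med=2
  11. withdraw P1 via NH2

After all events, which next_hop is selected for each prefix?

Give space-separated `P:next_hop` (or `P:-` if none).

Op 1: best P0=- P1=NH2 P2=-
Op 2: best P0=- P1=NH2 P2=NH0
Op 3: best P0=- P1=NH2 P2=-
Op 4: best P0=NH4 P1=NH2 P2=-
Op 5: best P0=NH4 P1=NH2 P2=-
Op 6: best P0=NH4 P1=NH2 P2=-
Op 7: best P0=NH4 P1=NH2 P2=-
Op 8: best P0=NH4 P1=NH2 P2=NH2
Op 9: best P0=NH4 P1=NH2 P2=NH2
Op 10: best P0=NH4 P1=NH2 P2=NH2
Op 11: best P0=NH4 P1=NH3 P2=NH2

Answer: P0:NH4 P1:NH3 P2:NH2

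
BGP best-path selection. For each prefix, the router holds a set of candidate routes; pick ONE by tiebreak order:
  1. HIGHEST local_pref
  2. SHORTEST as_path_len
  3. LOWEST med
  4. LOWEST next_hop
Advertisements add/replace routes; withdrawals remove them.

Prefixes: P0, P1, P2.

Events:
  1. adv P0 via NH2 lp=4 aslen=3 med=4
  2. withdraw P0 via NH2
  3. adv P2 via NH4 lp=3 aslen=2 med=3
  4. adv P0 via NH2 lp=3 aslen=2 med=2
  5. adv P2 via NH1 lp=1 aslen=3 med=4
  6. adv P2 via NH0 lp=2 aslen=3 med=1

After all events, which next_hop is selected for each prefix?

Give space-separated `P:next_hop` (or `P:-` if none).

Op 1: best P0=NH2 P1=- P2=-
Op 2: best P0=- P1=- P2=-
Op 3: best P0=- P1=- P2=NH4
Op 4: best P0=NH2 P1=- P2=NH4
Op 5: best P0=NH2 P1=- P2=NH4
Op 6: best P0=NH2 P1=- P2=NH4

Answer: P0:NH2 P1:- P2:NH4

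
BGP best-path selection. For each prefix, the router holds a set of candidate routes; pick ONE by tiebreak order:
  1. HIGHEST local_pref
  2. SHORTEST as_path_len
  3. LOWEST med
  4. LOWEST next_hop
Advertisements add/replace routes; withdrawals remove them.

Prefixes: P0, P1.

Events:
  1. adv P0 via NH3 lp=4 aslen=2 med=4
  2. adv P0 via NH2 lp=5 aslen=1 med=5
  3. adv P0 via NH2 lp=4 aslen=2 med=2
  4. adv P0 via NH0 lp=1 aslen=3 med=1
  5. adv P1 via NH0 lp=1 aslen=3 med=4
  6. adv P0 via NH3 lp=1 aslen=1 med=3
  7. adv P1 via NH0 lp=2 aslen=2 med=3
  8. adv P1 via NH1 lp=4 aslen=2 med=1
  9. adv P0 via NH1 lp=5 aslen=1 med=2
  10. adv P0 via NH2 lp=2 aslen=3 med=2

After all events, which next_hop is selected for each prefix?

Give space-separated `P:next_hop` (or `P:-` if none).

Answer: P0:NH1 P1:NH1

Derivation:
Op 1: best P0=NH3 P1=-
Op 2: best P0=NH2 P1=-
Op 3: best P0=NH2 P1=-
Op 4: best P0=NH2 P1=-
Op 5: best P0=NH2 P1=NH0
Op 6: best P0=NH2 P1=NH0
Op 7: best P0=NH2 P1=NH0
Op 8: best P0=NH2 P1=NH1
Op 9: best P0=NH1 P1=NH1
Op 10: best P0=NH1 P1=NH1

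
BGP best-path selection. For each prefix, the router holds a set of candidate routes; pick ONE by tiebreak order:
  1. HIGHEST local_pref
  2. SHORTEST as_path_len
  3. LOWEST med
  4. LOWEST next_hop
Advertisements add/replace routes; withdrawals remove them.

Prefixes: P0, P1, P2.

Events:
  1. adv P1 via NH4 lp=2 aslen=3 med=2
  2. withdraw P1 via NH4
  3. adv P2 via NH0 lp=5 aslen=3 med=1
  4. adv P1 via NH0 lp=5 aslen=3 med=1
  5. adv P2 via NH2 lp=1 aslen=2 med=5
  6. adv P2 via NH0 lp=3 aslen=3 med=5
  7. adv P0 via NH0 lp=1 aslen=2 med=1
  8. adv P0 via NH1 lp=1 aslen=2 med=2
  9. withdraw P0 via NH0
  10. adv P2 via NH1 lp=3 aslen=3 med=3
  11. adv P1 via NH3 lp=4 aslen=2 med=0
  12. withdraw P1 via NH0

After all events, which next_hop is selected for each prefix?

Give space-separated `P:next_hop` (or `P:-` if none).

Answer: P0:NH1 P1:NH3 P2:NH1

Derivation:
Op 1: best P0=- P1=NH4 P2=-
Op 2: best P0=- P1=- P2=-
Op 3: best P0=- P1=- P2=NH0
Op 4: best P0=- P1=NH0 P2=NH0
Op 5: best P0=- P1=NH0 P2=NH0
Op 6: best P0=- P1=NH0 P2=NH0
Op 7: best P0=NH0 P1=NH0 P2=NH0
Op 8: best P0=NH0 P1=NH0 P2=NH0
Op 9: best P0=NH1 P1=NH0 P2=NH0
Op 10: best P0=NH1 P1=NH0 P2=NH1
Op 11: best P0=NH1 P1=NH0 P2=NH1
Op 12: best P0=NH1 P1=NH3 P2=NH1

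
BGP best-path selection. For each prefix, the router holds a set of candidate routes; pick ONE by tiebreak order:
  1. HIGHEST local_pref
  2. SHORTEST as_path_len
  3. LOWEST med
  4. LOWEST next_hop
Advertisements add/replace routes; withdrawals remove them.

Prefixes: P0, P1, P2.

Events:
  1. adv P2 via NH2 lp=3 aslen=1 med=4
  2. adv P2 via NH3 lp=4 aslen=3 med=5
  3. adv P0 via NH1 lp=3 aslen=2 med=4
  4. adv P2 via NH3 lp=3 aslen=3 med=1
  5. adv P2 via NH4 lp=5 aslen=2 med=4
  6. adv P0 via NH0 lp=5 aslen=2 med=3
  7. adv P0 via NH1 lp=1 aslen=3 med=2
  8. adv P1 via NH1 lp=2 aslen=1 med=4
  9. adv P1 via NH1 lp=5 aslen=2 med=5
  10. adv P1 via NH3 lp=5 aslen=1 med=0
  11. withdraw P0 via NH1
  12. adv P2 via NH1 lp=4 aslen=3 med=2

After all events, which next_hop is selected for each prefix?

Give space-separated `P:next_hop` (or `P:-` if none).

Op 1: best P0=- P1=- P2=NH2
Op 2: best P0=- P1=- P2=NH3
Op 3: best P0=NH1 P1=- P2=NH3
Op 4: best P0=NH1 P1=- P2=NH2
Op 5: best P0=NH1 P1=- P2=NH4
Op 6: best P0=NH0 P1=- P2=NH4
Op 7: best P0=NH0 P1=- P2=NH4
Op 8: best P0=NH0 P1=NH1 P2=NH4
Op 9: best P0=NH0 P1=NH1 P2=NH4
Op 10: best P0=NH0 P1=NH3 P2=NH4
Op 11: best P0=NH0 P1=NH3 P2=NH4
Op 12: best P0=NH0 P1=NH3 P2=NH4

Answer: P0:NH0 P1:NH3 P2:NH4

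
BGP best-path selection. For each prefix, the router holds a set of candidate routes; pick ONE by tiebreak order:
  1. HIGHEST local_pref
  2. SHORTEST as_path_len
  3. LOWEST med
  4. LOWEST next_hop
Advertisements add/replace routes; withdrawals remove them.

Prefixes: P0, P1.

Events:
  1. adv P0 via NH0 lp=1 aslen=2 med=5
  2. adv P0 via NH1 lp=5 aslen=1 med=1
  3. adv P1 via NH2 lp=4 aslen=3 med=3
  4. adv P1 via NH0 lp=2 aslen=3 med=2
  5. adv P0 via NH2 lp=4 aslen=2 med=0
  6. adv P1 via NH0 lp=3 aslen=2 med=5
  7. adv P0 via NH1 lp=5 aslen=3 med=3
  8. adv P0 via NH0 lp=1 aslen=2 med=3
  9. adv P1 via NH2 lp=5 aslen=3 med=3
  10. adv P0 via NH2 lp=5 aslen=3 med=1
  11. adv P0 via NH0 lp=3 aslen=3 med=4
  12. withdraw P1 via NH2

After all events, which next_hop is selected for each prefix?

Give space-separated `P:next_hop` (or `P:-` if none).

Op 1: best P0=NH0 P1=-
Op 2: best P0=NH1 P1=-
Op 3: best P0=NH1 P1=NH2
Op 4: best P0=NH1 P1=NH2
Op 5: best P0=NH1 P1=NH2
Op 6: best P0=NH1 P1=NH2
Op 7: best P0=NH1 P1=NH2
Op 8: best P0=NH1 P1=NH2
Op 9: best P0=NH1 P1=NH2
Op 10: best P0=NH2 P1=NH2
Op 11: best P0=NH2 P1=NH2
Op 12: best P0=NH2 P1=NH0

Answer: P0:NH2 P1:NH0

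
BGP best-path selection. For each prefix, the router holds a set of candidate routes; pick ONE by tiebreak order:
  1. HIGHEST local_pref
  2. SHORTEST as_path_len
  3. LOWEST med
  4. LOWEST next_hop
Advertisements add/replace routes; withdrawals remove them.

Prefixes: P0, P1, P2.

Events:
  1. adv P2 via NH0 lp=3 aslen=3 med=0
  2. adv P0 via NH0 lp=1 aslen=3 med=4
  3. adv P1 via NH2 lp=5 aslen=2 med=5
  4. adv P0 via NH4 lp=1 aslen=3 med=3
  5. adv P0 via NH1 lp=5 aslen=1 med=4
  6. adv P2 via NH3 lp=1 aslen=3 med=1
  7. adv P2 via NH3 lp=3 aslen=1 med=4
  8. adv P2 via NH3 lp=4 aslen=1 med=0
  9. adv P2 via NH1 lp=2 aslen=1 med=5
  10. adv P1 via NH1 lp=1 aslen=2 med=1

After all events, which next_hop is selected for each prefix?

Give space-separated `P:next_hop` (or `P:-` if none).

Answer: P0:NH1 P1:NH2 P2:NH3

Derivation:
Op 1: best P0=- P1=- P2=NH0
Op 2: best P0=NH0 P1=- P2=NH0
Op 3: best P0=NH0 P1=NH2 P2=NH0
Op 4: best P0=NH4 P1=NH2 P2=NH0
Op 5: best P0=NH1 P1=NH2 P2=NH0
Op 6: best P0=NH1 P1=NH2 P2=NH0
Op 7: best P0=NH1 P1=NH2 P2=NH3
Op 8: best P0=NH1 P1=NH2 P2=NH3
Op 9: best P0=NH1 P1=NH2 P2=NH3
Op 10: best P0=NH1 P1=NH2 P2=NH3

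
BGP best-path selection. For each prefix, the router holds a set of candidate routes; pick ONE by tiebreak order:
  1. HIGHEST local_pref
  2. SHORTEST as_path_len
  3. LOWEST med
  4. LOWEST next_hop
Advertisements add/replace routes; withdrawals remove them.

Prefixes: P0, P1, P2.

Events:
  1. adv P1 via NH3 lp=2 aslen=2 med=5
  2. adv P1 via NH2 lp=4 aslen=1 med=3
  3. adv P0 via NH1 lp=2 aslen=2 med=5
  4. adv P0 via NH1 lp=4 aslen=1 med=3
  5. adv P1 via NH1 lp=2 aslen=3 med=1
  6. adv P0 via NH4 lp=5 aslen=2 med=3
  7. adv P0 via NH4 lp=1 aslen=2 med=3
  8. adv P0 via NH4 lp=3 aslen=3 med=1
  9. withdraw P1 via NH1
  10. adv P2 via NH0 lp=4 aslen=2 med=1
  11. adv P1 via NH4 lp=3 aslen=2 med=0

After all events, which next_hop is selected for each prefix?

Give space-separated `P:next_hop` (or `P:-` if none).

Answer: P0:NH1 P1:NH2 P2:NH0

Derivation:
Op 1: best P0=- P1=NH3 P2=-
Op 2: best P0=- P1=NH2 P2=-
Op 3: best P0=NH1 P1=NH2 P2=-
Op 4: best P0=NH1 P1=NH2 P2=-
Op 5: best P0=NH1 P1=NH2 P2=-
Op 6: best P0=NH4 P1=NH2 P2=-
Op 7: best P0=NH1 P1=NH2 P2=-
Op 8: best P0=NH1 P1=NH2 P2=-
Op 9: best P0=NH1 P1=NH2 P2=-
Op 10: best P0=NH1 P1=NH2 P2=NH0
Op 11: best P0=NH1 P1=NH2 P2=NH0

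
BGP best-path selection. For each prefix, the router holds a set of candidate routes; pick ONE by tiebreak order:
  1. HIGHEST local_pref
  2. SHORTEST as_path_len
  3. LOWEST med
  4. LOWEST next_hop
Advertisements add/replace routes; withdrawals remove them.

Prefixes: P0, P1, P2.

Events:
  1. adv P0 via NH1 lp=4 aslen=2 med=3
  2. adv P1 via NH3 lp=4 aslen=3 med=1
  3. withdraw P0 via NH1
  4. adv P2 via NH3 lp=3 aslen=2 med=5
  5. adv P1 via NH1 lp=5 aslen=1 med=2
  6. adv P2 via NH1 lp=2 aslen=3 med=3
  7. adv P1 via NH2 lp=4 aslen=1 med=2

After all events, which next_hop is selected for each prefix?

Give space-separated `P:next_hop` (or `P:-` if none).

Answer: P0:- P1:NH1 P2:NH3

Derivation:
Op 1: best P0=NH1 P1=- P2=-
Op 2: best P0=NH1 P1=NH3 P2=-
Op 3: best P0=- P1=NH3 P2=-
Op 4: best P0=- P1=NH3 P2=NH3
Op 5: best P0=- P1=NH1 P2=NH3
Op 6: best P0=- P1=NH1 P2=NH3
Op 7: best P0=- P1=NH1 P2=NH3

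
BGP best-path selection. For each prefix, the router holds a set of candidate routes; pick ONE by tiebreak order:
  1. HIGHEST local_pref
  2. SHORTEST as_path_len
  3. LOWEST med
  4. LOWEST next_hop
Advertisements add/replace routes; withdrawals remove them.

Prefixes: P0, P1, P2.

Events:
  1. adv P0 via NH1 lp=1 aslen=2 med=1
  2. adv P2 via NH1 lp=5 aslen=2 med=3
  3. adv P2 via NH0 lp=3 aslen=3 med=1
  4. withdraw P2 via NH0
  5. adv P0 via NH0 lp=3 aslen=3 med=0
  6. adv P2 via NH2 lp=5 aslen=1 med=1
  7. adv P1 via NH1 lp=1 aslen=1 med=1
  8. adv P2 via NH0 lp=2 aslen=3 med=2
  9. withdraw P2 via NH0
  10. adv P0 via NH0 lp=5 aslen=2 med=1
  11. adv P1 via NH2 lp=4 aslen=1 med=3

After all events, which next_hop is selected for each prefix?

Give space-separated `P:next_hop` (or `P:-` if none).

Op 1: best P0=NH1 P1=- P2=-
Op 2: best P0=NH1 P1=- P2=NH1
Op 3: best P0=NH1 P1=- P2=NH1
Op 4: best P0=NH1 P1=- P2=NH1
Op 5: best P0=NH0 P1=- P2=NH1
Op 6: best P0=NH0 P1=- P2=NH2
Op 7: best P0=NH0 P1=NH1 P2=NH2
Op 8: best P0=NH0 P1=NH1 P2=NH2
Op 9: best P0=NH0 P1=NH1 P2=NH2
Op 10: best P0=NH0 P1=NH1 P2=NH2
Op 11: best P0=NH0 P1=NH2 P2=NH2

Answer: P0:NH0 P1:NH2 P2:NH2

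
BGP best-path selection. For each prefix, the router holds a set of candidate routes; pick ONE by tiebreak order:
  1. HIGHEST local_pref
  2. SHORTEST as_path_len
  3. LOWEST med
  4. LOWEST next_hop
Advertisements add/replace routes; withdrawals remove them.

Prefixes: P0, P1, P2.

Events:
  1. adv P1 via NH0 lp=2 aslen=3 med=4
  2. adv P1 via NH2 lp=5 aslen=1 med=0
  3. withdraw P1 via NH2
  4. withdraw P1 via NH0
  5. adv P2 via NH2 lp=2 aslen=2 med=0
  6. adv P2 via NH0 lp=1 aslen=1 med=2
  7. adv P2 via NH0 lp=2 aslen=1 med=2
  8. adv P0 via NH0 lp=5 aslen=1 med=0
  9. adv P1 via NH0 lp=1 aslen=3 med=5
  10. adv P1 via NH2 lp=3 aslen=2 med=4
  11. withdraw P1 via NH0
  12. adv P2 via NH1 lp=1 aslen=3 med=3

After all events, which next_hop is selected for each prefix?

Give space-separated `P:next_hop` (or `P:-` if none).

Answer: P0:NH0 P1:NH2 P2:NH0

Derivation:
Op 1: best P0=- P1=NH0 P2=-
Op 2: best P0=- P1=NH2 P2=-
Op 3: best P0=- P1=NH0 P2=-
Op 4: best P0=- P1=- P2=-
Op 5: best P0=- P1=- P2=NH2
Op 6: best P0=- P1=- P2=NH2
Op 7: best P0=- P1=- P2=NH0
Op 8: best P0=NH0 P1=- P2=NH0
Op 9: best P0=NH0 P1=NH0 P2=NH0
Op 10: best P0=NH0 P1=NH2 P2=NH0
Op 11: best P0=NH0 P1=NH2 P2=NH0
Op 12: best P0=NH0 P1=NH2 P2=NH0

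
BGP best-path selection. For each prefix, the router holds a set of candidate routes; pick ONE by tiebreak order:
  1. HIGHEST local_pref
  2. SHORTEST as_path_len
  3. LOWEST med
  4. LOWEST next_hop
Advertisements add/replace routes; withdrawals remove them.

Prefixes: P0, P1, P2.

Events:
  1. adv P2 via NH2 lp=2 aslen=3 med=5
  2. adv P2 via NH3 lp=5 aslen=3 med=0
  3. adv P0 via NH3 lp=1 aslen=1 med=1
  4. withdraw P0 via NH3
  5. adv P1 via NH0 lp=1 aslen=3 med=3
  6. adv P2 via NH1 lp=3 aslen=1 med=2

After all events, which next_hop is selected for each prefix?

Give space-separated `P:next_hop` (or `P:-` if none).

Op 1: best P0=- P1=- P2=NH2
Op 2: best P0=- P1=- P2=NH3
Op 3: best P0=NH3 P1=- P2=NH3
Op 4: best P0=- P1=- P2=NH3
Op 5: best P0=- P1=NH0 P2=NH3
Op 6: best P0=- P1=NH0 P2=NH3

Answer: P0:- P1:NH0 P2:NH3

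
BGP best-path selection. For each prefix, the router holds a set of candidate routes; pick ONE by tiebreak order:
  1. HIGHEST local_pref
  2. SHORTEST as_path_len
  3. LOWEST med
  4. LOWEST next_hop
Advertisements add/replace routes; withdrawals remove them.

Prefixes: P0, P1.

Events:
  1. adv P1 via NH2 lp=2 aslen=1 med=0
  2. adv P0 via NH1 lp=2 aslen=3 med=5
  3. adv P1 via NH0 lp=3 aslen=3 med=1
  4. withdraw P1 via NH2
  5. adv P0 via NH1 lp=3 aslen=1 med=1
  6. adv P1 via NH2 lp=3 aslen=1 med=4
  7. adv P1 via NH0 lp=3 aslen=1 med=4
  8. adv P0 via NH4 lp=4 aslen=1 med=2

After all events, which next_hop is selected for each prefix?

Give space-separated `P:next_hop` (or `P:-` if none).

Answer: P0:NH4 P1:NH0

Derivation:
Op 1: best P0=- P1=NH2
Op 2: best P0=NH1 P1=NH2
Op 3: best P0=NH1 P1=NH0
Op 4: best P0=NH1 P1=NH0
Op 5: best P0=NH1 P1=NH0
Op 6: best P0=NH1 P1=NH2
Op 7: best P0=NH1 P1=NH0
Op 8: best P0=NH4 P1=NH0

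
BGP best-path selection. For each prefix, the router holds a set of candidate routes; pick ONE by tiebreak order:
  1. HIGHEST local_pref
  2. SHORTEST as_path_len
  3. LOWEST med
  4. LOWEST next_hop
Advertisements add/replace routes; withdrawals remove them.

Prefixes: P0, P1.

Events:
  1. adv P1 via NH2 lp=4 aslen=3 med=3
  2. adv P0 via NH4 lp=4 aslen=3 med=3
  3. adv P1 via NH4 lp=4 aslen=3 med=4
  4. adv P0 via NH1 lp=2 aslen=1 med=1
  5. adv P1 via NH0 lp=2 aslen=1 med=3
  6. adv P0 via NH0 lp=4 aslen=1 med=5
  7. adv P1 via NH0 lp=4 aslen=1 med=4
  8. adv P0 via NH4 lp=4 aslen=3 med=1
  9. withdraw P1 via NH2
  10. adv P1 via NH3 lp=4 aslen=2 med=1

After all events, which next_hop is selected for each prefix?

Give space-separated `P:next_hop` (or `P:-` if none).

Answer: P0:NH0 P1:NH0

Derivation:
Op 1: best P0=- P1=NH2
Op 2: best P0=NH4 P1=NH2
Op 3: best P0=NH4 P1=NH2
Op 4: best P0=NH4 P1=NH2
Op 5: best P0=NH4 P1=NH2
Op 6: best P0=NH0 P1=NH2
Op 7: best P0=NH0 P1=NH0
Op 8: best P0=NH0 P1=NH0
Op 9: best P0=NH0 P1=NH0
Op 10: best P0=NH0 P1=NH0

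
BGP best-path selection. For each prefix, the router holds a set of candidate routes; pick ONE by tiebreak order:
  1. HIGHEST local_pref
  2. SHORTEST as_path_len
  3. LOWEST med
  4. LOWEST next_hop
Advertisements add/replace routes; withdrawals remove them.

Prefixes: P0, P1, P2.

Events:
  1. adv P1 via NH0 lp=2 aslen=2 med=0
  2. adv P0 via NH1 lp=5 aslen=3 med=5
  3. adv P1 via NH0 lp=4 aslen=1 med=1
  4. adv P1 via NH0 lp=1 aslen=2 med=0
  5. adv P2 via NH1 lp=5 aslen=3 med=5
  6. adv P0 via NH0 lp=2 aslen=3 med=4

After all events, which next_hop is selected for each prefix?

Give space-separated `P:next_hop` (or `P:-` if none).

Op 1: best P0=- P1=NH0 P2=-
Op 2: best P0=NH1 P1=NH0 P2=-
Op 3: best P0=NH1 P1=NH0 P2=-
Op 4: best P0=NH1 P1=NH0 P2=-
Op 5: best P0=NH1 P1=NH0 P2=NH1
Op 6: best P0=NH1 P1=NH0 P2=NH1

Answer: P0:NH1 P1:NH0 P2:NH1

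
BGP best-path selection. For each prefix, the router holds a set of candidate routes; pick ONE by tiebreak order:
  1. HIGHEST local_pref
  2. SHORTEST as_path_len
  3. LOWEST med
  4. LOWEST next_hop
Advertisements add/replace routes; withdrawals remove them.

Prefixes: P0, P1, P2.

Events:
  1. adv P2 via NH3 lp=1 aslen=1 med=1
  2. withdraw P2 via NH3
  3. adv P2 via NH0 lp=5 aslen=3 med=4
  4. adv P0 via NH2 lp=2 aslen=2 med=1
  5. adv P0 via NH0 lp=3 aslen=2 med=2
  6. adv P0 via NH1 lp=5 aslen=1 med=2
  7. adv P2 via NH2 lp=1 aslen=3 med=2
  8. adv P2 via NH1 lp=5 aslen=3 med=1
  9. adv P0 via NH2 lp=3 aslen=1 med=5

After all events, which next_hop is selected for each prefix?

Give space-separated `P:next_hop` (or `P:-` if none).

Answer: P0:NH1 P1:- P2:NH1

Derivation:
Op 1: best P0=- P1=- P2=NH3
Op 2: best P0=- P1=- P2=-
Op 3: best P0=- P1=- P2=NH0
Op 4: best P0=NH2 P1=- P2=NH0
Op 5: best P0=NH0 P1=- P2=NH0
Op 6: best P0=NH1 P1=- P2=NH0
Op 7: best P0=NH1 P1=- P2=NH0
Op 8: best P0=NH1 P1=- P2=NH1
Op 9: best P0=NH1 P1=- P2=NH1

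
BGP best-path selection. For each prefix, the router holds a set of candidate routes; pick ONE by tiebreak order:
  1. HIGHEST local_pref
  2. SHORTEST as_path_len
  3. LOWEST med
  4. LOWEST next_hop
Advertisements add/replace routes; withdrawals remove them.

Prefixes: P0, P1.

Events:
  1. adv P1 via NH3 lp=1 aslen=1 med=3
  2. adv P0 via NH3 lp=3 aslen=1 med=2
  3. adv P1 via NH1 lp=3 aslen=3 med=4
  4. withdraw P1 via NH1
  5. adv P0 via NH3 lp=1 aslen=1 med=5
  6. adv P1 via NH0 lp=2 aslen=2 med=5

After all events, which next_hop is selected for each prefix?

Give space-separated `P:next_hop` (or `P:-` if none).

Op 1: best P0=- P1=NH3
Op 2: best P0=NH3 P1=NH3
Op 3: best P0=NH3 P1=NH1
Op 4: best P0=NH3 P1=NH3
Op 5: best P0=NH3 P1=NH3
Op 6: best P0=NH3 P1=NH0

Answer: P0:NH3 P1:NH0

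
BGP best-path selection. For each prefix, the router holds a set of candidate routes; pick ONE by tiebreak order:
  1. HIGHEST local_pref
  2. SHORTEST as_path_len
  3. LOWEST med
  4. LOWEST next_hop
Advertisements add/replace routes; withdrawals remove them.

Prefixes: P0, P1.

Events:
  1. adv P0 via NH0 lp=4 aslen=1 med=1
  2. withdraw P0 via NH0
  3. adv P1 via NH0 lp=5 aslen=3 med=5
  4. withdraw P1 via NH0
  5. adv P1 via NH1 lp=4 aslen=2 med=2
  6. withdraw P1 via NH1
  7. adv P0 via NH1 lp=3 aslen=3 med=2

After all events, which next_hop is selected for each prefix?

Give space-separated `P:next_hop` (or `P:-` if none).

Answer: P0:NH1 P1:-

Derivation:
Op 1: best P0=NH0 P1=-
Op 2: best P0=- P1=-
Op 3: best P0=- P1=NH0
Op 4: best P0=- P1=-
Op 5: best P0=- P1=NH1
Op 6: best P0=- P1=-
Op 7: best P0=NH1 P1=-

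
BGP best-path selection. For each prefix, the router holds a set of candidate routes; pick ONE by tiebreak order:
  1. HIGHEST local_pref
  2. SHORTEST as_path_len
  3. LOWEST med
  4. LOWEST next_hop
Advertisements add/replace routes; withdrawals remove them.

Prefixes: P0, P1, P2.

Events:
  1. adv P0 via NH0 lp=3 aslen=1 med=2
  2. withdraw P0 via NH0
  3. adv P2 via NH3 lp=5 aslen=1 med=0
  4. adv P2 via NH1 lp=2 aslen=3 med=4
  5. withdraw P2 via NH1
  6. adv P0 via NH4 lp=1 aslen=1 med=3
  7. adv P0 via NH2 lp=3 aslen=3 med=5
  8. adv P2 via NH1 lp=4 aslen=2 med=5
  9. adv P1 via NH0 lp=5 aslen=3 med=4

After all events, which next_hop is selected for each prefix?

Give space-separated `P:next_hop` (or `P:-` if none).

Answer: P0:NH2 P1:NH0 P2:NH3

Derivation:
Op 1: best P0=NH0 P1=- P2=-
Op 2: best P0=- P1=- P2=-
Op 3: best P0=- P1=- P2=NH3
Op 4: best P0=- P1=- P2=NH3
Op 5: best P0=- P1=- P2=NH3
Op 6: best P0=NH4 P1=- P2=NH3
Op 7: best P0=NH2 P1=- P2=NH3
Op 8: best P0=NH2 P1=- P2=NH3
Op 9: best P0=NH2 P1=NH0 P2=NH3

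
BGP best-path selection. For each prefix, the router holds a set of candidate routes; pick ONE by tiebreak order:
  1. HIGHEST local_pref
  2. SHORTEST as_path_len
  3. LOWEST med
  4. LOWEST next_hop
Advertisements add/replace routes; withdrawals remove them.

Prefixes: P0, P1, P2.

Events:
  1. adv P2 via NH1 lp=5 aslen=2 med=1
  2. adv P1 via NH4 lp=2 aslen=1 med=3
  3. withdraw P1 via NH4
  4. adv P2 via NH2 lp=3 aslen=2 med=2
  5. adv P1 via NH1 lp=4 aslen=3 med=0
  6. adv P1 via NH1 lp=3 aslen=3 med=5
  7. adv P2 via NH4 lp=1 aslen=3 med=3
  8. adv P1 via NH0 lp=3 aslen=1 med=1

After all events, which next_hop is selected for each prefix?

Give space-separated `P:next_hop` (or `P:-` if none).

Answer: P0:- P1:NH0 P2:NH1

Derivation:
Op 1: best P0=- P1=- P2=NH1
Op 2: best P0=- P1=NH4 P2=NH1
Op 3: best P0=- P1=- P2=NH1
Op 4: best P0=- P1=- P2=NH1
Op 5: best P0=- P1=NH1 P2=NH1
Op 6: best P0=- P1=NH1 P2=NH1
Op 7: best P0=- P1=NH1 P2=NH1
Op 8: best P0=- P1=NH0 P2=NH1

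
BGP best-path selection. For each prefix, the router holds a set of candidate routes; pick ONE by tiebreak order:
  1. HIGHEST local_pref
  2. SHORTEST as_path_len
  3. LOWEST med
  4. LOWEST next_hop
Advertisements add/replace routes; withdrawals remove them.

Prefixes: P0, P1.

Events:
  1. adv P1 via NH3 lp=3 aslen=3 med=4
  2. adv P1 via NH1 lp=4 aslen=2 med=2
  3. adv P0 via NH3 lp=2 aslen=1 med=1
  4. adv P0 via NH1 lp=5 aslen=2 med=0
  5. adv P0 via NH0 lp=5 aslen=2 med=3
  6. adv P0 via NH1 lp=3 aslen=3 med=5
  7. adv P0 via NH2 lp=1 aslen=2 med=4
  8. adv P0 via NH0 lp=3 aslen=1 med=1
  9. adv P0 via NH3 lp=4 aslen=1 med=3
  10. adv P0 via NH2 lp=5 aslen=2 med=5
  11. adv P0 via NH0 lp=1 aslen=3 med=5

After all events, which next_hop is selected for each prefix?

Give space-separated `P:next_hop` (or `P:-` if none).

Op 1: best P0=- P1=NH3
Op 2: best P0=- P1=NH1
Op 3: best P0=NH3 P1=NH1
Op 4: best P0=NH1 P1=NH1
Op 5: best P0=NH1 P1=NH1
Op 6: best P0=NH0 P1=NH1
Op 7: best P0=NH0 P1=NH1
Op 8: best P0=NH0 P1=NH1
Op 9: best P0=NH3 P1=NH1
Op 10: best P0=NH2 P1=NH1
Op 11: best P0=NH2 P1=NH1

Answer: P0:NH2 P1:NH1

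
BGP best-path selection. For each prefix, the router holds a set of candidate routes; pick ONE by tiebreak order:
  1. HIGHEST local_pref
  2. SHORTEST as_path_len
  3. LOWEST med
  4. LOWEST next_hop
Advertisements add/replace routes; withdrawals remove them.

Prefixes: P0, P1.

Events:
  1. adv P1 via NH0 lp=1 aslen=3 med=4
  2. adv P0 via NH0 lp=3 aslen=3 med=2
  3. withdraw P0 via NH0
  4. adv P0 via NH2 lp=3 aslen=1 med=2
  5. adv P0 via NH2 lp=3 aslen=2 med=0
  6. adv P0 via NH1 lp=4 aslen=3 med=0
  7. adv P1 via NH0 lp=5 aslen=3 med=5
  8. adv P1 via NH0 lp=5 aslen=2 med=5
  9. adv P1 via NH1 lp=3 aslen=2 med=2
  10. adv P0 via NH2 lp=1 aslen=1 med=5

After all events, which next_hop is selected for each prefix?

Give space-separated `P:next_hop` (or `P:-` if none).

Op 1: best P0=- P1=NH0
Op 2: best P0=NH0 P1=NH0
Op 3: best P0=- P1=NH0
Op 4: best P0=NH2 P1=NH0
Op 5: best P0=NH2 P1=NH0
Op 6: best P0=NH1 P1=NH0
Op 7: best P0=NH1 P1=NH0
Op 8: best P0=NH1 P1=NH0
Op 9: best P0=NH1 P1=NH0
Op 10: best P0=NH1 P1=NH0

Answer: P0:NH1 P1:NH0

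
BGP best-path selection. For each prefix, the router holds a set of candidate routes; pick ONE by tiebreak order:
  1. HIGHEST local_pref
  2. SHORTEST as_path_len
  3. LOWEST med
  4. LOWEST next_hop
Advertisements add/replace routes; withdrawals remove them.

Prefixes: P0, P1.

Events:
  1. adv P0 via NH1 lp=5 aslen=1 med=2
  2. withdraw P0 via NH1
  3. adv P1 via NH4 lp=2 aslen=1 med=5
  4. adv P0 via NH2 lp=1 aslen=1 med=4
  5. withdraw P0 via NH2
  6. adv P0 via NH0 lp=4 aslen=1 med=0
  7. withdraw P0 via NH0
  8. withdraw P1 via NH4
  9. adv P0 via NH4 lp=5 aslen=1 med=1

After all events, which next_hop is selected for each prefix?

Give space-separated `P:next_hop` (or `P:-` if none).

Op 1: best P0=NH1 P1=-
Op 2: best P0=- P1=-
Op 3: best P0=- P1=NH4
Op 4: best P0=NH2 P1=NH4
Op 5: best P0=- P1=NH4
Op 6: best P0=NH0 P1=NH4
Op 7: best P0=- P1=NH4
Op 8: best P0=- P1=-
Op 9: best P0=NH4 P1=-

Answer: P0:NH4 P1:-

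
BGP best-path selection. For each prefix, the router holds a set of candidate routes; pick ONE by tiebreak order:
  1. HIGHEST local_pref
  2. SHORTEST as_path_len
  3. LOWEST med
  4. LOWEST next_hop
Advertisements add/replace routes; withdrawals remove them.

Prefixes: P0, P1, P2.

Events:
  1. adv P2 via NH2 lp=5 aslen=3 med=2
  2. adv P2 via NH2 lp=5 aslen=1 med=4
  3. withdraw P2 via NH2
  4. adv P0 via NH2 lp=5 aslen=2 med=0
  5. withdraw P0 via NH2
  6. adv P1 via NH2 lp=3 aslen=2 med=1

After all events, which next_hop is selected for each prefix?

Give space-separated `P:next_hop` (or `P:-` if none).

Answer: P0:- P1:NH2 P2:-

Derivation:
Op 1: best P0=- P1=- P2=NH2
Op 2: best P0=- P1=- P2=NH2
Op 3: best P0=- P1=- P2=-
Op 4: best P0=NH2 P1=- P2=-
Op 5: best P0=- P1=- P2=-
Op 6: best P0=- P1=NH2 P2=-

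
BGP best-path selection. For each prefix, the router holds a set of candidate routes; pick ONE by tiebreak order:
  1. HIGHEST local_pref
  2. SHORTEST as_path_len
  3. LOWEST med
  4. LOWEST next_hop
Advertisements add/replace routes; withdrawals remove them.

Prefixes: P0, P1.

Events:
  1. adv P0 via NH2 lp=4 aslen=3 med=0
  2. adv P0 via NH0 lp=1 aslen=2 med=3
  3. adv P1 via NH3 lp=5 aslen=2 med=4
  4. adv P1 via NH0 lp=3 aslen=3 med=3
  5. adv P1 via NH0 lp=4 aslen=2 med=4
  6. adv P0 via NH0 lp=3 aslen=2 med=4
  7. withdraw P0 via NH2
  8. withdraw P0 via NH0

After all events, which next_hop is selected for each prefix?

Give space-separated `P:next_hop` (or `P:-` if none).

Op 1: best P0=NH2 P1=-
Op 2: best P0=NH2 P1=-
Op 3: best P0=NH2 P1=NH3
Op 4: best P0=NH2 P1=NH3
Op 5: best P0=NH2 P1=NH3
Op 6: best P0=NH2 P1=NH3
Op 7: best P0=NH0 P1=NH3
Op 8: best P0=- P1=NH3

Answer: P0:- P1:NH3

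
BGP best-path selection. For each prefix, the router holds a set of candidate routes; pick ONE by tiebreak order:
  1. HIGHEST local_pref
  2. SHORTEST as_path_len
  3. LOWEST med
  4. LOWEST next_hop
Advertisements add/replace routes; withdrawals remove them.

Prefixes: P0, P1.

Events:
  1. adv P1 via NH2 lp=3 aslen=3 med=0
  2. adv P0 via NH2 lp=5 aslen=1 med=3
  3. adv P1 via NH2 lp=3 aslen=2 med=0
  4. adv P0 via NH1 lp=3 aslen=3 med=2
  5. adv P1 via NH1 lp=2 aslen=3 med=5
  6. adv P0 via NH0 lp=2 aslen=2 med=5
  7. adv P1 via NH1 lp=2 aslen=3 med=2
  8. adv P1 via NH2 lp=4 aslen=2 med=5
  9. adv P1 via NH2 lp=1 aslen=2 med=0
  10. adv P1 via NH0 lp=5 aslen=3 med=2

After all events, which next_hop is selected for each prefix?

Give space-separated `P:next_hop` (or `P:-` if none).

Op 1: best P0=- P1=NH2
Op 2: best P0=NH2 P1=NH2
Op 3: best P0=NH2 P1=NH2
Op 4: best P0=NH2 P1=NH2
Op 5: best P0=NH2 P1=NH2
Op 6: best P0=NH2 P1=NH2
Op 7: best P0=NH2 P1=NH2
Op 8: best P0=NH2 P1=NH2
Op 9: best P0=NH2 P1=NH1
Op 10: best P0=NH2 P1=NH0

Answer: P0:NH2 P1:NH0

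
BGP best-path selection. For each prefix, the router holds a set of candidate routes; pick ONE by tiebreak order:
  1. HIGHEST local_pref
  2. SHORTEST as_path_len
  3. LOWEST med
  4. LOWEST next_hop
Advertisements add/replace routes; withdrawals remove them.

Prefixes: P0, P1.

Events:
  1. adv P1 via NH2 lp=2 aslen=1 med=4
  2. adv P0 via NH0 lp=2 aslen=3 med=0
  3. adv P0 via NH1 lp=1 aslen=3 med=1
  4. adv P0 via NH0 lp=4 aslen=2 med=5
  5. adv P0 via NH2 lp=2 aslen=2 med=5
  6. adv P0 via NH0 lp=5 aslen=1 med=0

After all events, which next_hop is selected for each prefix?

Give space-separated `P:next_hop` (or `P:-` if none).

Op 1: best P0=- P1=NH2
Op 2: best P0=NH0 P1=NH2
Op 3: best P0=NH0 P1=NH2
Op 4: best P0=NH0 P1=NH2
Op 5: best P0=NH0 P1=NH2
Op 6: best P0=NH0 P1=NH2

Answer: P0:NH0 P1:NH2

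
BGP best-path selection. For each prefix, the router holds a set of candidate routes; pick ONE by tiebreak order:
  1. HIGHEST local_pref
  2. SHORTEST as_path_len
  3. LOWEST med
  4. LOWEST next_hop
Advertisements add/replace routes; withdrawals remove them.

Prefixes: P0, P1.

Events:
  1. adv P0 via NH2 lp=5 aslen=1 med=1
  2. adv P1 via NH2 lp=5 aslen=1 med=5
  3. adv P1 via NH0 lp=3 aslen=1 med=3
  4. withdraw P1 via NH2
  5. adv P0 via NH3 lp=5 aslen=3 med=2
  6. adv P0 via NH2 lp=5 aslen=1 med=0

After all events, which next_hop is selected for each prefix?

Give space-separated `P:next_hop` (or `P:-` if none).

Op 1: best P0=NH2 P1=-
Op 2: best P0=NH2 P1=NH2
Op 3: best P0=NH2 P1=NH2
Op 4: best P0=NH2 P1=NH0
Op 5: best P0=NH2 P1=NH0
Op 6: best P0=NH2 P1=NH0

Answer: P0:NH2 P1:NH0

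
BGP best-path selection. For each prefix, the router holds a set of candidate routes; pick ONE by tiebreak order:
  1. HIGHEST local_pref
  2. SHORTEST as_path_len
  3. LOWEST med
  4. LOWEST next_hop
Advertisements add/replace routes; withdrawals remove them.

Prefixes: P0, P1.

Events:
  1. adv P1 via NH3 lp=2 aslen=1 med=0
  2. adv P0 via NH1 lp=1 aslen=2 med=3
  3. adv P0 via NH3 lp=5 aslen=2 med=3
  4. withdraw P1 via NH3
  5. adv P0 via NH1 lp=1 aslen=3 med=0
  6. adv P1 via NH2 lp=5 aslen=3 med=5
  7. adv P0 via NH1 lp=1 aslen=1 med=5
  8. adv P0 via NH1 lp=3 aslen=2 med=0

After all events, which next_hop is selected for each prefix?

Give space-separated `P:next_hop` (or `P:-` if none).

Answer: P0:NH3 P1:NH2

Derivation:
Op 1: best P0=- P1=NH3
Op 2: best P0=NH1 P1=NH3
Op 3: best P0=NH3 P1=NH3
Op 4: best P0=NH3 P1=-
Op 5: best P0=NH3 P1=-
Op 6: best P0=NH3 P1=NH2
Op 7: best P0=NH3 P1=NH2
Op 8: best P0=NH3 P1=NH2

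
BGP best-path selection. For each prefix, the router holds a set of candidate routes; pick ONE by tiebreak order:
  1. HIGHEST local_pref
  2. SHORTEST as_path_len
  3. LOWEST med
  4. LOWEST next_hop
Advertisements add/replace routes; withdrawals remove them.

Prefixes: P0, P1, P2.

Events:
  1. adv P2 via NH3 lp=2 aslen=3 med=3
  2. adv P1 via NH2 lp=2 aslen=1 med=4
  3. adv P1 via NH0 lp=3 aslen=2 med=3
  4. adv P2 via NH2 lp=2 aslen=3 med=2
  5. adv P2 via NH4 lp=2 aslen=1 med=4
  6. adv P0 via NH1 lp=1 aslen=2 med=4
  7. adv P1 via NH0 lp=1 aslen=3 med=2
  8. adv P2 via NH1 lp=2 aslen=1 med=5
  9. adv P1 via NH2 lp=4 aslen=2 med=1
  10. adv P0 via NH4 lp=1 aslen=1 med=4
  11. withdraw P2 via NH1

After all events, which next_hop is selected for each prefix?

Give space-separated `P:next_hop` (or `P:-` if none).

Answer: P0:NH4 P1:NH2 P2:NH4

Derivation:
Op 1: best P0=- P1=- P2=NH3
Op 2: best P0=- P1=NH2 P2=NH3
Op 3: best P0=- P1=NH0 P2=NH3
Op 4: best P0=- P1=NH0 P2=NH2
Op 5: best P0=- P1=NH0 P2=NH4
Op 6: best P0=NH1 P1=NH0 P2=NH4
Op 7: best P0=NH1 P1=NH2 P2=NH4
Op 8: best P0=NH1 P1=NH2 P2=NH4
Op 9: best P0=NH1 P1=NH2 P2=NH4
Op 10: best P0=NH4 P1=NH2 P2=NH4
Op 11: best P0=NH4 P1=NH2 P2=NH4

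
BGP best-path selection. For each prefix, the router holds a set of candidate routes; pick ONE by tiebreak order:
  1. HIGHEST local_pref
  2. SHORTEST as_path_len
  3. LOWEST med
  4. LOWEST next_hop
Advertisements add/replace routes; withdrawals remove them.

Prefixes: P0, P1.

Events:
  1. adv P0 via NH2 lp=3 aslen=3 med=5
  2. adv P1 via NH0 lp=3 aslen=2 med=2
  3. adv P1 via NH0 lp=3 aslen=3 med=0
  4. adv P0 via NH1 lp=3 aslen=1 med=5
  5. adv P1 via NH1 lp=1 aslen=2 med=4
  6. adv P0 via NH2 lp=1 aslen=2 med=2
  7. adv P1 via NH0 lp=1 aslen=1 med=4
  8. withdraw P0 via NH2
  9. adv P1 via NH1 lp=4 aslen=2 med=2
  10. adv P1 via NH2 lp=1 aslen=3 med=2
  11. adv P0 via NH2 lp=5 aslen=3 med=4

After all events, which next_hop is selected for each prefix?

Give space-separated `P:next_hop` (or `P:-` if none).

Op 1: best P0=NH2 P1=-
Op 2: best P0=NH2 P1=NH0
Op 3: best P0=NH2 P1=NH0
Op 4: best P0=NH1 P1=NH0
Op 5: best P0=NH1 P1=NH0
Op 6: best P0=NH1 P1=NH0
Op 7: best P0=NH1 P1=NH0
Op 8: best P0=NH1 P1=NH0
Op 9: best P0=NH1 P1=NH1
Op 10: best P0=NH1 P1=NH1
Op 11: best P0=NH2 P1=NH1

Answer: P0:NH2 P1:NH1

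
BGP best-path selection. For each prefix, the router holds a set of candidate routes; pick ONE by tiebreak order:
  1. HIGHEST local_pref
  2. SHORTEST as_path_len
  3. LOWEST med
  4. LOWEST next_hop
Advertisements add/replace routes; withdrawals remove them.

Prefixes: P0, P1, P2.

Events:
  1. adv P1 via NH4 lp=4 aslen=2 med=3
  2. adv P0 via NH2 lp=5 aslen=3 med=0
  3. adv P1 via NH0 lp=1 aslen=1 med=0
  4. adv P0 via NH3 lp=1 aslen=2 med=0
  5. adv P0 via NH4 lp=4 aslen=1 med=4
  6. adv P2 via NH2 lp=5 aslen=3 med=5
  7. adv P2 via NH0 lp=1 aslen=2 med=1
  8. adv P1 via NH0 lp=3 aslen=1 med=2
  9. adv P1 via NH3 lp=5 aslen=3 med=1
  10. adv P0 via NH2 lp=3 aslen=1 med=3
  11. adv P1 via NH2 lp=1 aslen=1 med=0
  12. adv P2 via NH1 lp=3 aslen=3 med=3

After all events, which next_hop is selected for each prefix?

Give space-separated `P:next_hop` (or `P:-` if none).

Op 1: best P0=- P1=NH4 P2=-
Op 2: best P0=NH2 P1=NH4 P2=-
Op 3: best P0=NH2 P1=NH4 P2=-
Op 4: best P0=NH2 P1=NH4 P2=-
Op 5: best P0=NH2 P1=NH4 P2=-
Op 6: best P0=NH2 P1=NH4 P2=NH2
Op 7: best P0=NH2 P1=NH4 P2=NH2
Op 8: best P0=NH2 P1=NH4 P2=NH2
Op 9: best P0=NH2 P1=NH3 P2=NH2
Op 10: best P0=NH4 P1=NH3 P2=NH2
Op 11: best P0=NH4 P1=NH3 P2=NH2
Op 12: best P0=NH4 P1=NH3 P2=NH2

Answer: P0:NH4 P1:NH3 P2:NH2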